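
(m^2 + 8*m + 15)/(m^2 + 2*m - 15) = (m + 3)/(m - 3)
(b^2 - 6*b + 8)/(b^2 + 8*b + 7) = (b^2 - 6*b + 8)/(b^2 + 8*b + 7)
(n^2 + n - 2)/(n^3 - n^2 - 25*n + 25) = (n + 2)/(n^2 - 25)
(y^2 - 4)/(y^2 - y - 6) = (y - 2)/(y - 3)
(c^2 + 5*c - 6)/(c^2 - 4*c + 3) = (c + 6)/(c - 3)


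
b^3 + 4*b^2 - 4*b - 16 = (b - 2)*(b + 2)*(b + 4)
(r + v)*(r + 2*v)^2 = r^3 + 5*r^2*v + 8*r*v^2 + 4*v^3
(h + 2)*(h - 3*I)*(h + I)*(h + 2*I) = h^4 + 2*h^3 + 7*h^2 + 14*h + 6*I*h + 12*I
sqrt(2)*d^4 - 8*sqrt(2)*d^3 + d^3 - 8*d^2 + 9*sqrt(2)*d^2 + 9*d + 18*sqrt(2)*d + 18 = (d - 6)*(d - 3)*(d + 1)*(sqrt(2)*d + 1)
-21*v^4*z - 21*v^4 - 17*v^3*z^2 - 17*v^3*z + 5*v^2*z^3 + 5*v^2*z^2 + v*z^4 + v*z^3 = (-3*v + z)*(v + z)*(7*v + z)*(v*z + v)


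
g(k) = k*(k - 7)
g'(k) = 2*k - 7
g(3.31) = -12.21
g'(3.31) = -0.38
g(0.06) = -0.42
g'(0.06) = -6.88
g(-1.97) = 17.67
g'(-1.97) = -10.94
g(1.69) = -8.97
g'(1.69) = -3.62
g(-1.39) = 11.66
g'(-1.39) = -9.78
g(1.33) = -7.54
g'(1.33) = -4.34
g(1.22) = -7.05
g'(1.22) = -4.56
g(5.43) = -8.53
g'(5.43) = 3.86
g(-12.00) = 228.00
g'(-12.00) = -31.00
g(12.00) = 60.00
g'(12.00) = 17.00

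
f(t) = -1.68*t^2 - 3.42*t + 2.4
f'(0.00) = -3.42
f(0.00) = 2.40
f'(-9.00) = 26.82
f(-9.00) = -102.90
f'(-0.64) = -1.27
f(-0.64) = 3.90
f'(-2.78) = 5.92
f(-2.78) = -1.08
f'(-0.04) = -3.29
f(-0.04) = 2.53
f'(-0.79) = -0.77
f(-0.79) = 4.05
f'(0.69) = -5.74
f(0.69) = -0.76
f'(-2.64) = 5.45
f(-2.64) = -0.28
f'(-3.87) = 9.58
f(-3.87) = -9.53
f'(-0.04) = -3.29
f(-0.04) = 2.53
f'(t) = -3.36*t - 3.42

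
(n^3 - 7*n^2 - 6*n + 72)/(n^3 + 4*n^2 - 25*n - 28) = (n^2 - 3*n - 18)/(n^2 + 8*n + 7)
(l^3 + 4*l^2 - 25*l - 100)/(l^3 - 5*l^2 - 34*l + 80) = (l^2 - l - 20)/(l^2 - 10*l + 16)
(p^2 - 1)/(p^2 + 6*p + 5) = (p - 1)/(p + 5)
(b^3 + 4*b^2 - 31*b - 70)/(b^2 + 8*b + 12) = (b^2 + 2*b - 35)/(b + 6)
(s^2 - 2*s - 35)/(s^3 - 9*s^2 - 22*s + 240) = (s - 7)/(s^2 - 14*s + 48)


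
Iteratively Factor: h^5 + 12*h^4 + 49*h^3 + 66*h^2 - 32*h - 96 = (h + 4)*(h^4 + 8*h^3 + 17*h^2 - 2*h - 24) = (h + 2)*(h + 4)*(h^3 + 6*h^2 + 5*h - 12) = (h + 2)*(h + 4)^2*(h^2 + 2*h - 3) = (h - 1)*(h + 2)*(h + 4)^2*(h + 3)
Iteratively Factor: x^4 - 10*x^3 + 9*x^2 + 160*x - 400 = (x - 5)*(x^3 - 5*x^2 - 16*x + 80) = (x - 5)*(x + 4)*(x^2 - 9*x + 20) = (x - 5)^2*(x + 4)*(x - 4)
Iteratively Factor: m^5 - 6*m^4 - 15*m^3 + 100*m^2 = (m + 4)*(m^4 - 10*m^3 + 25*m^2) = m*(m + 4)*(m^3 - 10*m^2 + 25*m) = m*(m - 5)*(m + 4)*(m^2 - 5*m) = m*(m - 5)^2*(m + 4)*(m)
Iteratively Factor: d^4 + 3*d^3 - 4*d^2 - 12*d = (d - 2)*(d^3 + 5*d^2 + 6*d) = (d - 2)*(d + 3)*(d^2 + 2*d) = (d - 2)*(d + 2)*(d + 3)*(d)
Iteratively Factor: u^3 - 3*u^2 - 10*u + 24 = (u - 4)*(u^2 + u - 6) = (u - 4)*(u + 3)*(u - 2)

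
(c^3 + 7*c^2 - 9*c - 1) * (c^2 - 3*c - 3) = c^5 + 4*c^4 - 33*c^3 + 5*c^2 + 30*c + 3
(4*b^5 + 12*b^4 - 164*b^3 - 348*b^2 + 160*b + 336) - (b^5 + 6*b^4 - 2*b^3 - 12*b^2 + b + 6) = 3*b^5 + 6*b^4 - 162*b^3 - 336*b^2 + 159*b + 330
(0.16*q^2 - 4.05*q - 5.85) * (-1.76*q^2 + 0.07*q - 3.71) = -0.2816*q^4 + 7.1392*q^3 + 9.4189*q^2 + 14.616*q + 21.7035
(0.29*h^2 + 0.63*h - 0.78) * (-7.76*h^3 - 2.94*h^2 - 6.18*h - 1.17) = -2.2504*h^5 - 5.7414*h^4 + 2.4084*h^3 - 1.9395*h^2 + 4.0833*h + 0.9126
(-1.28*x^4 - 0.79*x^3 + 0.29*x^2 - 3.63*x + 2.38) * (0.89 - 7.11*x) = 9.1008*x^5 + 4.4777*x^4 - 2.765*x^3 + 26.0674*x^2 - 20.1525*x + 2.1182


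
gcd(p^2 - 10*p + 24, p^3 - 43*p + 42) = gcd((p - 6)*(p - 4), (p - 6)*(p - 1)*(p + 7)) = p - 6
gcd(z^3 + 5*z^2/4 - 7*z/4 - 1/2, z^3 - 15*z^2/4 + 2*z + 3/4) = z^2 - 3*z/4 - 1/4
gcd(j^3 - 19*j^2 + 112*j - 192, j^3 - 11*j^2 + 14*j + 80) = j - 8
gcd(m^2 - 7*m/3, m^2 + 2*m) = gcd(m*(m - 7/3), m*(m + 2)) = m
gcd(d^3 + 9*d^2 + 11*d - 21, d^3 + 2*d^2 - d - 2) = d - 1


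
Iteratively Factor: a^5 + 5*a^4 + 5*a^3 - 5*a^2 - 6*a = (a - 1)*(a^4 + 6*a^3 + 11*a^2 + 6*a) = (a - 1)*(a + 2)*(a^3 + 4*a^2 + 3*a) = a*(a - 1)*(a + 2)*(a^2 + 4*a + 3) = a*(a - 1)*(a + 1)*(a + 2)*(a + 3)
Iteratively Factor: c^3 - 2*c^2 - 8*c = (c + 2)*(c^2 - 4*c) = c*(c + 2)*(c - 4)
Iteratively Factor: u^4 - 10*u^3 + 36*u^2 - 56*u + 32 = (u - 2)*(u^3 - 8*u^2 + 20*u - 16) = (u - 4)*(u - 2)*(u^2 - 4*u + 4) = (u - 4)*(u - 2)^2*(u - 2)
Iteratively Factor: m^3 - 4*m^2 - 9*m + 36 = (m - 3)*(m^2 - m - 12) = (m - 4)*(m - 3)*(m + 3)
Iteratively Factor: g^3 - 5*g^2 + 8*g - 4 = (g - 2)*(g^2 - 3*g + 2) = (g - 2)^2*(g - 1)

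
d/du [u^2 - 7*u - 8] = 2*u - 7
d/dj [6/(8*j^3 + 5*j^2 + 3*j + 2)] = 6*(-24*j^2 - 10*j - 3)/(8*j^3 + 5*j^2 + 3*j + 2)^2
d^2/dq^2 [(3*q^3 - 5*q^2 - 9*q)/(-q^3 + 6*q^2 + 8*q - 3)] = 2*(-13*q^6 - 45*q^5 + 12*q^4 - 195*q^3 + 324*q^2 + 405*q + 261)/(q^9 - 18*q^8 + 84*q^7 + 81*q^6 - 780*q^5 - 972*q^4 + 379*q^3 + 414*q^2 - 216*q + 27)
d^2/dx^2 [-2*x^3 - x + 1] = -12*x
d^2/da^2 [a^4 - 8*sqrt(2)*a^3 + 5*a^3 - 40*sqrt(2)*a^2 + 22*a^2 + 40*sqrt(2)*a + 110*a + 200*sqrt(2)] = 12*a^2 - 48*sqrt(2)*a + 30*a - 80*sqrt(2) + 44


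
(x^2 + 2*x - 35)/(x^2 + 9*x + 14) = (x - 5)/(x + 2)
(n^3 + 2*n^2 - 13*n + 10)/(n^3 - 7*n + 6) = (n + 5)/(n + 3)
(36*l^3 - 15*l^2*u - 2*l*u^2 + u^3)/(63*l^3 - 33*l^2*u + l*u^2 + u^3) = (4*l + u)/(7*l + u)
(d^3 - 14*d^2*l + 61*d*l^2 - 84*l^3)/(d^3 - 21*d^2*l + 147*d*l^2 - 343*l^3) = (d^2 - 7*d*l + 12*l^2)/(d^2 - 14*d*l + 49*l^2)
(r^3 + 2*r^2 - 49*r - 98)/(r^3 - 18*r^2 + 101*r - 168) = (r^2 + 9*r + 14)/(r^2 - 11*r + 24)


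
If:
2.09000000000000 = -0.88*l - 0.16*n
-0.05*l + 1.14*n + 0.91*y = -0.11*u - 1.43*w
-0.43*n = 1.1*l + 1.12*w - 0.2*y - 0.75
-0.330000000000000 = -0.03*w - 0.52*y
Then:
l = 4.70602766798419 - 15.5046113306983*y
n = 85.2753623188406*y - 38.945652173913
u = 262.757680560546 - 673.749790394059*y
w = 11.0 - 17.3333333333333*y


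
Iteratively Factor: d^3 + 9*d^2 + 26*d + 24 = (d + 3)*(d^2 + 6*d + 8) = (d + 2)*(d + 3)*(d + 4)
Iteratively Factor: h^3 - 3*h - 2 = (h + 1)*(h^2 - h - 2) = (h - 2)*(h + 1)*(h + 1)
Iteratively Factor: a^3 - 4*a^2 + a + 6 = (a - 3)*(a^2 - a - 2) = (a - 3)*(a - 2)*(a + 1)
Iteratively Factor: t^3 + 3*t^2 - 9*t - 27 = (t - 3)*(t^2 + 6*t + 9) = (t - 3)*(t + 3)*(t + 3)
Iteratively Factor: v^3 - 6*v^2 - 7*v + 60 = (v - 5)*(v^2 - v - 12) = (v - 5)*(v + 3)*(v - 4)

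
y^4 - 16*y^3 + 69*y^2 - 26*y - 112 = (y - 8)*(y - 7)*(y - 2)*(y + 1)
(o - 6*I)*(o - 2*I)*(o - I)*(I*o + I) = I*o^4 + 9*o^3 + I*o^3 + 9*o^2 - 20*I*o^2 - 12*o - 20*I*o - 12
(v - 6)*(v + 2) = v^2 - 4*v - 12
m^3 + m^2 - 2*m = m*(m - 1)*(m + 2)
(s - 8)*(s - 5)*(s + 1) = s^3 - 12*s^2 + 27*s + 40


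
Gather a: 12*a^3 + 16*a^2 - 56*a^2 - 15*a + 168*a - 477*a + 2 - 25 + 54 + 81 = 12*a^3 - 40*a^2 - 324*a + 112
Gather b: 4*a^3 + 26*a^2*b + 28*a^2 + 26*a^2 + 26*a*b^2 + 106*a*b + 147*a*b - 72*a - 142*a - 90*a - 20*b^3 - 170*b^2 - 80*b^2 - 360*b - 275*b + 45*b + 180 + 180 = 4*a^3 + 54*a^2 - 304*a - 20*b^3 + b^2*(26*a - 250) + b*(26*a^2 + 253*a - 590) + 360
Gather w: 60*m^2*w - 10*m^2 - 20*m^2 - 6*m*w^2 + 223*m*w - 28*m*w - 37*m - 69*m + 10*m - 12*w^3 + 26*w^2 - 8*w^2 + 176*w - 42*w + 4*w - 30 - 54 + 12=-30*m^2 - 96*m - 12*w^3 + w^2*(18 - 6*m) + w*(60*m^2 + 195*m + 138) - 72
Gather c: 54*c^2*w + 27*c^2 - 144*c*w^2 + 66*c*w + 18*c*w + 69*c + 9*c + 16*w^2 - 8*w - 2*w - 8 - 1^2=c^2*(54*w + 27) + c*(-144*w^2 + 84*w + 78) + 16*w^2 - 10*w - 9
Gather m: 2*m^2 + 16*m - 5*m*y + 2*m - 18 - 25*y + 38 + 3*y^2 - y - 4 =2*m^2 + m*(18 - 5*y) + 3*y^2 - 26*y + 16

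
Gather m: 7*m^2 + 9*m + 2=7*m^2 + 9*m + 2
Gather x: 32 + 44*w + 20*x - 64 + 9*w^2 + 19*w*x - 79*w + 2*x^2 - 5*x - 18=9*w^2 - 35*w + 2*x^2 + x*(19*w + 15) - 50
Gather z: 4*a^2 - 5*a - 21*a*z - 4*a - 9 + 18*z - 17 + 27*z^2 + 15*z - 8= 4*a^2 - 9*a + 27*z^2 + z*(33 - 21*a) - 34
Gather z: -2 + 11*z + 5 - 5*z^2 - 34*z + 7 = -5*z^2 - 23*z + 10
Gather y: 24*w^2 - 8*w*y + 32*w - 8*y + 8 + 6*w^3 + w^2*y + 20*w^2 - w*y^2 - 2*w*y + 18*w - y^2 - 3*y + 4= 6*w^3 + 44*w^2 + 50*w + y^2*(-w - 1) + y*(w^2 - 10*w - 11) + 12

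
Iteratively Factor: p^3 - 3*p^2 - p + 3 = (p + 1)*(p^2 - 4*p + 3) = (p - 3)*(p + 1)*(p - 1)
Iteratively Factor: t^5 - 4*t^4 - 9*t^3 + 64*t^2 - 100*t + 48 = (t - 3)*(t^4 - t^3 - 12*t^2 + 28*t - 16) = (t - 3)*(t - 2)*(t^3 + t^2 - 10*t + 8) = (t - 3)*(t - 2)*(t + 4)*(t^2 - 3*t + 2) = (t - 3)*(t - 2)*(t - 1)*(t + 4)*(t - 2)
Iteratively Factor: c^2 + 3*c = (c + 3)*(c)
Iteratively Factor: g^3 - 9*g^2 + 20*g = (g - 5)*(g^2 - 4*g) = (g - 5)*(g - 4)*(g)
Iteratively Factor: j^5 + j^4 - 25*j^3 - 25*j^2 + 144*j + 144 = (j + 4)*(j^4 - 3*j^3 - 13*j^2 + 27*j + 36) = (j + 3)*(j + 4)*(j^3 - 6*j^2 + 5*j + 12) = (j - 4)*(j + 3)*(j + 4)*(j^2 - 2*j - 3) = (j - 4)*(j - 3)*(j + 3)*(j + 4)*(j + 1)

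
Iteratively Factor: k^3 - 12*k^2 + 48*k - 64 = (k - 4)*(k^2 - 8*k + 16) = (k - 4)^2*(k - 4)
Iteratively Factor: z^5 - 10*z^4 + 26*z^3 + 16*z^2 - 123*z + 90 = (z - 1)*(z^4 - 9*z^3 + 17*z^2 + 33*z - 90) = (z - 3)*(z - 1)*(z^3 - 6*z^2 - z + 30) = (z - 3)*(z - 1)*(z + 2)*(z^2 - 8*z + 15) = (z - 3)^2*(z - 1)*(z + 2)*(z - 5)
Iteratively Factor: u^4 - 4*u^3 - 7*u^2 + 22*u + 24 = (u - 4)*(u^3 - 7*u - 6) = (u - 4)*(u + 2)*(u^2 - 2*u - 3) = (u - 4)*(u - 3)*(u + 2)*(u + 1)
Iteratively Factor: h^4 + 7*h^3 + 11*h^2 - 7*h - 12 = (h + 3)*(h^3 + 4*h^2 - h - 4) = (h + 3)*(h + 4)*(h^2 - 1) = (h + 1)*(h + 3)*(h + 4)*(h - 1)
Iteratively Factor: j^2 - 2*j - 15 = (j - 5)*(j + 3)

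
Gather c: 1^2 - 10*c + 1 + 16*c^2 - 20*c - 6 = 16*c^2 - 30*c - 4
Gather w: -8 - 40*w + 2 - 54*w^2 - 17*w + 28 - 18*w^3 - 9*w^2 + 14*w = -18*w^3 - 63*w^2 - 43*w + 22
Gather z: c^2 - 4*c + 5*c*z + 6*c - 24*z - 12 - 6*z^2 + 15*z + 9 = c^2 + 2*c - 6*z^2 + z*(5*c - 9) - 3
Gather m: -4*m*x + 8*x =-4*m*x + 8*x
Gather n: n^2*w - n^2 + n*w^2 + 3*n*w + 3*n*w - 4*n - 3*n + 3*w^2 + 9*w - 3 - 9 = n^2*(w - 1) + n*(w^2 + 6*w - 7) + 3*w^2 + 9*w - 12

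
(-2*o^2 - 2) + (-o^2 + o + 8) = -3*o^2 + o + 6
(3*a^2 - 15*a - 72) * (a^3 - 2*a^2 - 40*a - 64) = 3*a^5 - 21*a^4 - 162*a^3 + 552*a^2 + 3840*a + 4608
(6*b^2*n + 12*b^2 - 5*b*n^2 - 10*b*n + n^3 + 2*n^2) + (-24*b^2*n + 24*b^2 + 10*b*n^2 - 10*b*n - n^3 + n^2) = -18*b^2*n + 36*b^2 + 5*b*n^2 - 20*b*n + 3*n^2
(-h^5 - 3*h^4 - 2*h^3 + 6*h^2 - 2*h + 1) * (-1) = h^5 + 3*h^4 + 2*h^3 - 6*h^2 + 2*h - 1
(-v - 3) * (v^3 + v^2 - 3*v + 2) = -v^4 - 4*v^3 + 7*v - 6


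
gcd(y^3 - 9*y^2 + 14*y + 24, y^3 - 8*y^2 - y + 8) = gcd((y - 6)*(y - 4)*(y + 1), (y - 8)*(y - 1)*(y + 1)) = y + 1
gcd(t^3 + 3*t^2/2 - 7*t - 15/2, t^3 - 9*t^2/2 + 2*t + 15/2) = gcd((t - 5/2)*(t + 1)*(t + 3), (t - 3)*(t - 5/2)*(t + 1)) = t^2 - 3*t/2 - 5/2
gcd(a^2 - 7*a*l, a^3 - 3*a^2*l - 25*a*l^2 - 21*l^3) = a - 7*l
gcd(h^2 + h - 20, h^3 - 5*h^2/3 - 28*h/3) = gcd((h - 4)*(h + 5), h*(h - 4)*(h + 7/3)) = h - 4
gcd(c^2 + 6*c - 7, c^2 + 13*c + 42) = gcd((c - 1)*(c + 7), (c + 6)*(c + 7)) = c + 7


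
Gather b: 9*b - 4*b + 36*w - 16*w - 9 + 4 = 5*b + 20*w - 5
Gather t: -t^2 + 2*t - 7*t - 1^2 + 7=-t^2 - 5*t + 6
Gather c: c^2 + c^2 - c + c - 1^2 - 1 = 2*c^2 - 2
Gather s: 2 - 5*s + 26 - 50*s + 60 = 88 - 55*s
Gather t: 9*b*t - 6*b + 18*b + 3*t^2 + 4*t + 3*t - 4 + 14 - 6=12*b + 3*t^2 + t*(9*b + 7) + 4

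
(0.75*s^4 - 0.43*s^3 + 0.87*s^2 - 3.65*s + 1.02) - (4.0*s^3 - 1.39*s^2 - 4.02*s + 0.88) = 0.75*s^4 - 4.43*s^3 + 2.26*s^2 + 0.37*s + 0.14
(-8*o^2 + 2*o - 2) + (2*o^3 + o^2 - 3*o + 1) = 2*o^3 - 7*o^2 - o - 1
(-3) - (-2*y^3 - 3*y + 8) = 2*y^3 + 3*y - 11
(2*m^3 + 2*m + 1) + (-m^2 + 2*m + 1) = 2*m^3 - m^2 + 4*m + 2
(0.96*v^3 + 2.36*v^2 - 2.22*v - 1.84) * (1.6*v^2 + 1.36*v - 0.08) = 1.536*v^5 + 5.0816*v^4 - 0.4192*v^3 - 6.152*v^2 - 2.3248*v + 0.1472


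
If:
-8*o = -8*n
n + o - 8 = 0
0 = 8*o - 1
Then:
No Solution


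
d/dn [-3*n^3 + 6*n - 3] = 6 - 9*n^2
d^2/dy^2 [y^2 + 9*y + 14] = 2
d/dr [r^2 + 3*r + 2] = 2*r + 3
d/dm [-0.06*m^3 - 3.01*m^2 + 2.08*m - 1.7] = -0.18*m^2 - 6.02*m + 2.08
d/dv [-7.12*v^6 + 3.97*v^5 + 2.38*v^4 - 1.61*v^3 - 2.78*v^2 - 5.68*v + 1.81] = -42.72*v^5 + 19.85*v^4 + 9.52*v^3 - 4.83*v^2 - 5.56*v - 5.68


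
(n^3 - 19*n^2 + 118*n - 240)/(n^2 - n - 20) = (n^2 - 14*n + 48)/(n + 4)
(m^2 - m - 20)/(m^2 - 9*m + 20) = (m + 4)/(m - 4)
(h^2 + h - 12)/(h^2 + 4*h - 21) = (h + 4)/(h + 7)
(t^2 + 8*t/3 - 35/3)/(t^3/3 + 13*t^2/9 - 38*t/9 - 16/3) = 3*(3*t^2 + 8*t - 35)/(3*t^3 + 13*t^2 - 38*t - 48)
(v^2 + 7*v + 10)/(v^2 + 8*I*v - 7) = (v^2 + 7*v + 10)/(v^2 + 8*I*v - 7)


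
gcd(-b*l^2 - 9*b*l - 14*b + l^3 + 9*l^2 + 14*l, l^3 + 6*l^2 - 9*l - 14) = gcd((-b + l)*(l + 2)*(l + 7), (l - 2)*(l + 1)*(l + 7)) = l + 7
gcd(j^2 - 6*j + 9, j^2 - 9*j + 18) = j - 3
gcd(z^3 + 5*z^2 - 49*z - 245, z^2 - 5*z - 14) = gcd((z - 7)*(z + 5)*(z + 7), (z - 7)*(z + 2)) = z - 7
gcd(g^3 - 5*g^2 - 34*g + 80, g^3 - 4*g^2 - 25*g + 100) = g + 5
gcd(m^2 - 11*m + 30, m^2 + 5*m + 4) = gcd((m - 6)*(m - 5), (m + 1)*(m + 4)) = 1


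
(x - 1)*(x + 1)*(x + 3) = x^3 + 3*x^2 - x - 3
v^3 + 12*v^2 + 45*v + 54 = (v + 3)^2*(v + 6)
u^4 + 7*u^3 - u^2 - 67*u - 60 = (u - 3)*(u + 1)*(u + 4)*(u + 5)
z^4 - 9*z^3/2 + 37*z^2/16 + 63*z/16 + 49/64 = (z - 7/2)*(z - 7/4)*(z + 1/4)*(z + 1/2)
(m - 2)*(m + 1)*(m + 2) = m^3 + m^2 - 4*m - 4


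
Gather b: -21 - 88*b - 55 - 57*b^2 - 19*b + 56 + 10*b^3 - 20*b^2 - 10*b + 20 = 10*b^3 - 77*b^2 - 117*b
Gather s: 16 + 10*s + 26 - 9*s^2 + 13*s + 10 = -9*s^2 + 23*s + 52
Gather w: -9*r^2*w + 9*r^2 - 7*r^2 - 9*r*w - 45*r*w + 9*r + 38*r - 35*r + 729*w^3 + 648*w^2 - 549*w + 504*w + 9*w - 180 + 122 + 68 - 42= 2*r^2 + 12*r + 729*w^3 + 648*w^2 + w*(-9*r^2 - 54*r - 36) - 32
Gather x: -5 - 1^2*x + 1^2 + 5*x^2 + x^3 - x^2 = x^3 + 4*x^2 - x - 4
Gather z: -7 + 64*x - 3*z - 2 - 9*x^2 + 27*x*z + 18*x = -9*x^2 + 82*x + z*(27*x - 3) - 9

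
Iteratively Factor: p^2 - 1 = (p + 1)*(p - 1)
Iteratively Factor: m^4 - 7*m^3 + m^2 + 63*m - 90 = (m - 3)*(m^3 - 4*m^2 - 11*m + 30) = (m - 5)*(m - 3)*(m^2 + m - 6) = (m - 5)*(m - 3)*(m + 3)*(m - 2)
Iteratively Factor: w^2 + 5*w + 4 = (w + 1)*(w + 4)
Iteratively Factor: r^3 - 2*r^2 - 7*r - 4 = (r + 1)*(r^2 - 3*r - 4) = (r - 4)*(r + 1)*(r + 1)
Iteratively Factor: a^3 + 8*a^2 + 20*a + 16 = (a + 2)*(a^2 + 6*a + 8) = (a + 2)*(a + 4)*(a + 2)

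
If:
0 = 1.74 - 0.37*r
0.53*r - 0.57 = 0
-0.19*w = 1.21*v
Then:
No Solution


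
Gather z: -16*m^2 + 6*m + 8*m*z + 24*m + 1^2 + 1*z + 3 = -16*m^2 + 30*m + z*(8*m + 1) + 4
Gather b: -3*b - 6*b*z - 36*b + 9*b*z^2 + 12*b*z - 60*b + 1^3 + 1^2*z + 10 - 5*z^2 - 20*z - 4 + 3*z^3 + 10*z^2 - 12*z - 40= b*(9*z^2 + 6*z - 99) + 3*z^3 + 5*z^2 - 31*z - 33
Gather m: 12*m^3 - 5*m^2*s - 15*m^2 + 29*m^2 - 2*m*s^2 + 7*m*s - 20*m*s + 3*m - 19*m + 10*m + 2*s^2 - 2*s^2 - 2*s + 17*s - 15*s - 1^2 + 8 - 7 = 12*m^3 + m^2*(14 - 5*s) + m*(-2*s^2 - 13*s - 6)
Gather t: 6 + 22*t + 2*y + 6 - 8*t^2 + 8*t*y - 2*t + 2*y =-8*t^2 + t*(8*y + 20) + 4*y + 12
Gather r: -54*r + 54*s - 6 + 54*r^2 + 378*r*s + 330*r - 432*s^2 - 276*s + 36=54*r^2 + r*(378*s + 276) - 432*s^2 - 222*s + 30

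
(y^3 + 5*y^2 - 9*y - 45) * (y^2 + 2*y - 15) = y^5 + 7*y^4 - 14*y^3 - 138*y^2 + 45*y + 675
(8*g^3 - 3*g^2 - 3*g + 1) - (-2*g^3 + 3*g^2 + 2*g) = 10*g^3 - 6*g^2 - 5*g + 1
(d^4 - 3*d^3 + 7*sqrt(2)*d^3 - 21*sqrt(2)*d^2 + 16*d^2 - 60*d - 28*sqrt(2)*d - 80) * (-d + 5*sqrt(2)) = -d^5 - 2*sqrt(2)*d^4 + 3*d^4 + 6*sqrt(2)*d^3 + 54*d^3 - 150*d^2 + 108*sqrt(2)*d^2 - 300*sqrt(2)*d - 200*d - 400*sqrt(2)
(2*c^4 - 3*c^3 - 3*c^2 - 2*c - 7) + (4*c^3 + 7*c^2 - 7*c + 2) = 2*c^4 + c^3 + 4*c^2 - 9*c - 5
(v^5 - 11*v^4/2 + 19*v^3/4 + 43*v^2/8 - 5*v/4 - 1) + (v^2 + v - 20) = v^5 - 11*v^4/2 + 19*v^3/4 + 51*v^2/8 - v/4 - 21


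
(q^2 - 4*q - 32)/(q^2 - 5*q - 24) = (q + 4)/(q + 3)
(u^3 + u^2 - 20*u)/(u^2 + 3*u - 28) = u*(u + 5)/(u + 7)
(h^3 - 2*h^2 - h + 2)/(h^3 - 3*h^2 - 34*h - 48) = (-h^3 + 2*h^2 + h - 2)/(-h^3 + 3*h^2 + 34*h + 48)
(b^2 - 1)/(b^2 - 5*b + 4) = (b + 1)/(b - 4)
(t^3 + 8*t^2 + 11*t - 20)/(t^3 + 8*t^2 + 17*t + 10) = (t^2 + 3*t - 4)/(t^2 + 3*t + 2)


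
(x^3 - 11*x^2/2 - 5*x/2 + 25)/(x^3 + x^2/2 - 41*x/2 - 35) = (2*x - 5)/(2*x + 7)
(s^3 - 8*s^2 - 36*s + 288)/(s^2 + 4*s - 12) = (s^2 - 14*s + 48)/(s - 2)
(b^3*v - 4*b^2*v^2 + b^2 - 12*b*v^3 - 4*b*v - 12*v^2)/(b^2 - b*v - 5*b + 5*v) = (b^3*v - 4*b^2*v^2 + b^2 - 12*b*v^3 - 4*b*v - 12*v^2)/(b^2 - b*v - 5*b + 5*v)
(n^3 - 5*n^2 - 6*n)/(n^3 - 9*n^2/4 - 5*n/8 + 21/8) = 8*n*(n - 6)/(8*n^2 - 26*n + 21)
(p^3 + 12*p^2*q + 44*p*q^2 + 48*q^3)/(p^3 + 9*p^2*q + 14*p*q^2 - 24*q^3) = (p + 2*q)/(p - q)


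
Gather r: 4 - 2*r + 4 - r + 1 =9 - 3*r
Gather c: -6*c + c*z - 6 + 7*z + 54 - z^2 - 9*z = c*(z - 6) - z^2 - 2*z + 48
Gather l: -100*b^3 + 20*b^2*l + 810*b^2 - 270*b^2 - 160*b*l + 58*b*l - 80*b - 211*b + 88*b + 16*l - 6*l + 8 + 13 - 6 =-100*b^3 + 540*b^2 - 203*b + l*(20*b^2 - 102*b + 10) + 15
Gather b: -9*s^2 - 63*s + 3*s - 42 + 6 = -9*s^2 - 60*s - 36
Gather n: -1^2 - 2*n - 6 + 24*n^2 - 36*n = 24*n^2 - 38*n - 7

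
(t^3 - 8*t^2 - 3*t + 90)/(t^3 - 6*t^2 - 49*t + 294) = (t^2 - 2*t - 15)/(t^2 - 49)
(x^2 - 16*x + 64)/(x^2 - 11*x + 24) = (x - 8)/(x - 3)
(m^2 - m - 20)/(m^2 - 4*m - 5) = (m + 4)/(m + 1)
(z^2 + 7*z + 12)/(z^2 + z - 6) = (z + 4)/(z - 2)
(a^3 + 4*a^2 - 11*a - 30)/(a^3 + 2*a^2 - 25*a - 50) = (a - 3)/(a - 5)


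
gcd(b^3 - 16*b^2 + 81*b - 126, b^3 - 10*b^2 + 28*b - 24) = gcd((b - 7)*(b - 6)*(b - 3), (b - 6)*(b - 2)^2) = b - 6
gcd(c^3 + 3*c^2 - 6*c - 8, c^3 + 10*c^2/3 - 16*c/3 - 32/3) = c^2 + 2*c - 8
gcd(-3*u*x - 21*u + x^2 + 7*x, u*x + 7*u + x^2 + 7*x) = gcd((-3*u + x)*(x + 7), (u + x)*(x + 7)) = x + 7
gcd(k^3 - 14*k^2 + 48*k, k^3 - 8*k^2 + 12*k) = k^2 - 6*k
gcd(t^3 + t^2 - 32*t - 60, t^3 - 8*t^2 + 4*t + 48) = t^2 - 4*t - 12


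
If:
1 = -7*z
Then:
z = -1/7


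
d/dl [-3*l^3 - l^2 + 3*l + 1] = -9*l^2 - 2*l + 3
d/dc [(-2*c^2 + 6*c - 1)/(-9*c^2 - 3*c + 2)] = (60*c^2 - 26*c + 9)/(81*c^4 + 54*c^3 - 27*c^2 - 12*c + 4)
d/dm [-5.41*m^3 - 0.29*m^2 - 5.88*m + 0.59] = -16.23*m^2 - 0.58*m - 5.88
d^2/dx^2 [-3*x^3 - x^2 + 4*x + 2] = -18*x - 2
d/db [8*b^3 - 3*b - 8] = 24*b^2 - 3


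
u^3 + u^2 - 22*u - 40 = (u - 5)*(u + 2)*(u + 4)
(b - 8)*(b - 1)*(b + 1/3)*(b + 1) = b^4 - 23*b^3/3 - 11*b^2/3 + 23*b/3 + 8/3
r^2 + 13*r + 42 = (r + 6)*(r + 7)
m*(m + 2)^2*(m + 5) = m^4 + 9*m^3 + 24*m^2 + 20*m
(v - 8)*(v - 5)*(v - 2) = v^3 - 15*v^2 + 66*v - 80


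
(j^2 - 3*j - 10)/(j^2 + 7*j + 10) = (j - 5)/(j + 5)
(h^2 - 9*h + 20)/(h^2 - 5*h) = (h - 4)/h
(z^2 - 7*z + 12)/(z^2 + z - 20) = (z - 3)/(z + 5)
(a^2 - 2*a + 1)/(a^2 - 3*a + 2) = (a - 1)/(a - 2)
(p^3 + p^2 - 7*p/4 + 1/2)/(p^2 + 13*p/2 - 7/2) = (p^2 + 3*p/2 - 1)/(p + 7)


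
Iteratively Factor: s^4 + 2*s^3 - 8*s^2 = (s + 4)*(s^3 - 2*s^2) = s*(s + 4)*(s^2 - 2*s) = s^2*(s + 4)*(s - 2)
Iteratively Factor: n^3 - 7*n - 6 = (n + 2)*(n^2 - 2*n - 3) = (n + 1)*(n + 2)*(n - 3)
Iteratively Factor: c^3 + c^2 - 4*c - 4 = (c + 2)*(c^2 - c - 2) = (c - 2)*(c + 2)*(c + 1)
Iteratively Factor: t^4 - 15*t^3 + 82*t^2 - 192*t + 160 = (t - 4)*(t^3 - 11*t^2 + 38*t - 40) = (t - 5)*(t - 4)*(t^2 - 6*t + 8) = (t - 5)*(t - 4)^2*(t - 2)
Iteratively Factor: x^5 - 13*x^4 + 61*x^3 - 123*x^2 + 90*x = (x)*(x^4 - 13*x^3 + 61*x^2 - 123*x + 90) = x*(x - 3)*(x^3 - 10*x^2 + 31*x - 30) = x*(x - 3)*(x - 2)*(x^2 - 8*x + 15) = x*(x - 3)^2*(x - 2)*(x - 5)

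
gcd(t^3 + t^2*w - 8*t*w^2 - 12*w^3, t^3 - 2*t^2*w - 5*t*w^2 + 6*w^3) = t^2 - t*w - 6*w^2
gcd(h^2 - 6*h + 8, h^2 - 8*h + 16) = h - 4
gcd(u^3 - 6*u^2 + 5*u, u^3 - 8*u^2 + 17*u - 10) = u^2 - 6*u + 5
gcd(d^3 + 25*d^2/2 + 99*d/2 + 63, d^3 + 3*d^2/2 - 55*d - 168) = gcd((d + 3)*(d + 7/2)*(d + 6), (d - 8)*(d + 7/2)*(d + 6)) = d^2 + 19*d/2 + 21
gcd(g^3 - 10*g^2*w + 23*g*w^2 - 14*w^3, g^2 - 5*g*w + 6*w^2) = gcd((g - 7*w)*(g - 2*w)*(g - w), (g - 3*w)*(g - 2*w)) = -g + 2*w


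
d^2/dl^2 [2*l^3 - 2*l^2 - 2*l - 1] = 12*l - 4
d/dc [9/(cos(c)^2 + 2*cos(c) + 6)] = 18*(cos(c) + 1)*sin(c)/(cos(c)^2 + 2*cos(c) + 6)^2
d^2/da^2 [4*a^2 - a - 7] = 8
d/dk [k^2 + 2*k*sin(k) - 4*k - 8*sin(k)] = 2*k*cos(k) + 2*k + 2*sin(k) - 8*cos(k) - 4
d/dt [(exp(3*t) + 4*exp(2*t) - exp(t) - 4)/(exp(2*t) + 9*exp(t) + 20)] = (exp(2*t) + 10*exp(t) + 1)*exp(t)/(exp(2*t) + 10*exp(t) + 25)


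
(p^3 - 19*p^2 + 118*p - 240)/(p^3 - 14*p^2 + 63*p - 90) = (p - 8)/(p - 3)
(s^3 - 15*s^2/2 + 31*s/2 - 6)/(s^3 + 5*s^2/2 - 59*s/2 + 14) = (s - 3)/(s + 7)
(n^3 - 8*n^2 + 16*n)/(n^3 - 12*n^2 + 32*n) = (n - 4)/(n - 8)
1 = 1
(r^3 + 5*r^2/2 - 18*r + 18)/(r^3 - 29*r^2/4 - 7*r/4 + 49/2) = 2*(2*r^2 + 9*r - 18)/(4*r^2 - 21*r - 49)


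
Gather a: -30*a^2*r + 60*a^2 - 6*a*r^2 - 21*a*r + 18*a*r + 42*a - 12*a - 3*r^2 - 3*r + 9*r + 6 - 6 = a^2*(60 - 30*r) + a*(-6*r^2 - 3*r + 30) - 3*r^2 + 6*r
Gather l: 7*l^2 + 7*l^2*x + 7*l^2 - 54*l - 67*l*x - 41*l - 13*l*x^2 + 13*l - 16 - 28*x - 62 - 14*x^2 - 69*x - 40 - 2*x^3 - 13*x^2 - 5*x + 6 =l^2*(7*x + 14) + l*(-13*x^2 - 67*x - 82) - 2*x^3 - 27*x^2 - 102*x - 112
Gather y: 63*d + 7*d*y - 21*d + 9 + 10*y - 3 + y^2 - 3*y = 42*d + y^2 + y*(7*d + 7) + 6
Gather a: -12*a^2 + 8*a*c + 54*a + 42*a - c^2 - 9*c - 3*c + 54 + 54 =-12*a^2 + a*(8*c + 96) - c^2 - 12*c + 108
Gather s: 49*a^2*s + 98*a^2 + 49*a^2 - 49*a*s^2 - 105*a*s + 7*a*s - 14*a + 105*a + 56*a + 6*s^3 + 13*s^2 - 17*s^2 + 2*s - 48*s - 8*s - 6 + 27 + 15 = 147*a^2 + 147*a + 6*s^3 + s^2*(-49*a - 4) + s*(49*a^2 - 98*a - 54) + 36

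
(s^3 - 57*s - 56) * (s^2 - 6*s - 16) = s^5 - 6*s^4 - 73*s^3 + 286*s^2 + 1248*s + 896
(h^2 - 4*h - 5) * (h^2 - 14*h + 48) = h^4 - 18*h^3 + 99*h^2 - 122*h - 240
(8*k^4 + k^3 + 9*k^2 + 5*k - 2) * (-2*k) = -16*k^5 - 2*k^4 - 18*k^3 - 10*k^2 + 4*k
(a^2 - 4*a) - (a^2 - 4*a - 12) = 12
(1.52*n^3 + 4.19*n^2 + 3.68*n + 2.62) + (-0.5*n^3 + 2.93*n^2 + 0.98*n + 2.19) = 1.02*n^3 + 7.12*n^2 + 4.66*n + 4.81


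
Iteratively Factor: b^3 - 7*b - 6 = (b + 1)*(b^2 - b - 6) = (b + 1)*(b + 2)*(b - 3)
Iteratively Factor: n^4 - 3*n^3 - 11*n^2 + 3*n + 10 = (n + 2)*(n^3 - 5*n^2 - n + 5) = (n - 5)*(n + 2)*(n^2 - 1) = (n - 5)*(n + 1)*(n + 2)*(n - 1)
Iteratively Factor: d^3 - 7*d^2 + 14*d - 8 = (d - 1)*(d^2 - 6*d + 8) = (d - 4)*(d - 1)*(d - 2)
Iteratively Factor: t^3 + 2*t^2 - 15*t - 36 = (t - 4)*(t^2 + 6*t + 9) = (t - 4)*(t + 3)*(t + 3)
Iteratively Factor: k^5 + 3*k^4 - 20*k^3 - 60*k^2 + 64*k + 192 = (k + 3)*(k^4 - 20*k^2 + 64) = (k + 2)*(k + 3)*(k^3 - 2*k^2 - 16*k + 32) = (k - 4)*(k + 2)*(k + 3)*(k^2 + 2*k - 8) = (k - 4)*(k + 2)*(k + 3)*(k + 4)*(k - 2)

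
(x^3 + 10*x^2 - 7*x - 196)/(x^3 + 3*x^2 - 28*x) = (x + 7)/x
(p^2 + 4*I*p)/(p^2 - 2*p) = (p + 4*I)/(p - 2)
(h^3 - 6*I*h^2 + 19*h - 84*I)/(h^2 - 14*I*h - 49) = (h^2 + I*h + 12)/(h - 7*I)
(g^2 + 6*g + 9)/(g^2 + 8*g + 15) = (g + 3)/(g + 5)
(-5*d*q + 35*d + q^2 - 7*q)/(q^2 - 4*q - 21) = (-5*d + q)/(q + 3)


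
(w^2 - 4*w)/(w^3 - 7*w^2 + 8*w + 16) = w/(w^2 - 3*w - 4)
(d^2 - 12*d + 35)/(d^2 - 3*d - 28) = (d - 5)/(d + 4)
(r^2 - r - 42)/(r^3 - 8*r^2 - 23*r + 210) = (r + 6)/(r^2 - r - 30)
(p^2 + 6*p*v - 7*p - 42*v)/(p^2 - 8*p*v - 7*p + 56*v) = (p + 6*v)/(p - 8*v)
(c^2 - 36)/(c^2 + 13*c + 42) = (c - 6)/(c + 7)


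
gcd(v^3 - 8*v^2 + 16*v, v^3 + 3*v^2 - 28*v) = v^2 - 4*v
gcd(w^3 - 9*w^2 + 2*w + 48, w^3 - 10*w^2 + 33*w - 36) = w - 3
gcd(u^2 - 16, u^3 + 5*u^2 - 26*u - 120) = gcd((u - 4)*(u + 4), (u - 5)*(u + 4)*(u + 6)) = u + 4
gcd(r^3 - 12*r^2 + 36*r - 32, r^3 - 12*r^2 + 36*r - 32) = r^3 - 12*r^2 + 36*r - 32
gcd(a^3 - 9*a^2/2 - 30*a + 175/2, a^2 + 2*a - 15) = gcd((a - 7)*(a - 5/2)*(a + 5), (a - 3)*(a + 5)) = a + 5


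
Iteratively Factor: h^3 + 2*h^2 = (h)*(h^2 + 2*h) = h^2*(h + 2)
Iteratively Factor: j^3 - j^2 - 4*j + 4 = (j - 1)*(j^2 - 4) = (j - 1)*(j + 2)*(j - 2)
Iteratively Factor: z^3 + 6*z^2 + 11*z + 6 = (z + 1)*(z^2 + 5*z + 6) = (z + 1)*(z + 3)*(z + 2)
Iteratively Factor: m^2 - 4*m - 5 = (m + 1)*(m - 5)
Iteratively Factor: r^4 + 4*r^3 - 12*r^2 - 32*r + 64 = (r + 4)*(r^3 - 12*r + 16) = (r + 4)^2*(r^2 - 4*r + 4) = (r - 2)*(r + 4)^2*(r - 2)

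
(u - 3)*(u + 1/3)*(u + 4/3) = u^3 - 4*u^2/3 - 41*u/9 - 4/3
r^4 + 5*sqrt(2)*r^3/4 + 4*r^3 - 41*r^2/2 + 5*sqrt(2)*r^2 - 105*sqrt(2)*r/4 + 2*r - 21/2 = (r - 3)*(r + 7)*(sqrt(2)*r/2 + 1)*(sqrt(2)*r + 1/2)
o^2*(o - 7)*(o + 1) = o^4 - 6*o^3 - 7*o^2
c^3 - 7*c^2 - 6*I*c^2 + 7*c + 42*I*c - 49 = (c - 7)*(c - 7*I)*(c + I)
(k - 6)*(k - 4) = k^2 - 10*k + 24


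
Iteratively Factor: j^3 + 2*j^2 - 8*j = (j - 2)*(j^2 + 4*j) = j*(j - 2)*(j + 4)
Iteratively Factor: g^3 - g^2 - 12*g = (g)*(g^2 - g - 12) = g*(g + 3)*(g - 4)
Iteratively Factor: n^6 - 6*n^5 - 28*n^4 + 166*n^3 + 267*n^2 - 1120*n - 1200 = (n - 5)*(n^5 - n^4 - 33*n^3 + n^2 + 272*n + 240) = (n - 5)*(n + 3)*(n^4 - 4*n^3 - 21*n^2 + 64*n + 80) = (n - 5)*(n + 1)*(n + 3)*(n^3 - 5*n^2 - 16*n + 80) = (n - 5)*(n - 4)*(n + 1)*(n + 3)*(n^2 - n - 20) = (n - 5)*(n - 4)*(n + 1)*(n + 3)*(n + 4)*(n - 5)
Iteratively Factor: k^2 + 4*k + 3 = (k + 3)*(k + 1)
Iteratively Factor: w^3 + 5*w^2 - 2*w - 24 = (w - 2)*(w^2 + 7*w + 12) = (w - 2)*(w + 4)*(w + 3)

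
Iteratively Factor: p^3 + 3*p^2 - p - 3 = (p + 3)*(p^2 - 1) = (p + 1)*(p + 3)*(p - 1)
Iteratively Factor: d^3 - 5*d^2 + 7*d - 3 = (d - 1)*(d^2 - 4*d + 3) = (d - 1)^2*(d - 3)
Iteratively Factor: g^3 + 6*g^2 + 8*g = (g + 4)*(g^2 + 2*g) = (g + 2)*(g + 4)*(g)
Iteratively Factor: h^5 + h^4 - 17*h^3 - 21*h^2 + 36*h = (h - 4)*(h^4 + 5*h^3 + 3*h^2 - 9*h) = (h - 4)*(h + 3)*(h^3 + 2*h^2 - 3*h) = (h - 4)*(h + 3)^2*(h^2 - h) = h*(h - 4)*(h + 3)^2*(h - 1)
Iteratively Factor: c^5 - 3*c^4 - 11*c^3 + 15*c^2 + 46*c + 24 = (c + 1)*(c^4 - 4*c^3 - 7*c^2 + 22*c + 24) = (c - 3)*(c + 1)*(c^3 - c^2 - 10*c - 8) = (c - 3)*(c + 1)*(c + 2)*(c^2 - 3*c - 4) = (c - 3)*(c + 1)^2*(c + 2)*(c - 4)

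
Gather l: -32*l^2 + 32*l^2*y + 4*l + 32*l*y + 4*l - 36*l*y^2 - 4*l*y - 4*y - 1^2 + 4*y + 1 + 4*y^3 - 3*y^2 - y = l^2*(32*y - 32) + l*(-36*y^2 + 28*y + 8) + 4*y^3 - 3*y^2 - y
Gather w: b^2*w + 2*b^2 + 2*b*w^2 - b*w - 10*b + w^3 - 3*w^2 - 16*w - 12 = 2*b^2 - 10*b + w^3 + w^2*(2*b - 3) + w*(b^2 - b - 16) - 12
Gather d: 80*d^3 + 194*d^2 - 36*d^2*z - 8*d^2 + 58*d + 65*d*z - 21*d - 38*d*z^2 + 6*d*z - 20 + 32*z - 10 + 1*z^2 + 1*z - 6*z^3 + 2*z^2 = 80*d^3 + d^2*(186 - 36*z) + d*(-38*z^2 + 71*z + 37) - 6*z^3 + 3*z^2 + 33*z - 30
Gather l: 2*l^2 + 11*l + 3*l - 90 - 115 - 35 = 2*l^2 + 14*l - 240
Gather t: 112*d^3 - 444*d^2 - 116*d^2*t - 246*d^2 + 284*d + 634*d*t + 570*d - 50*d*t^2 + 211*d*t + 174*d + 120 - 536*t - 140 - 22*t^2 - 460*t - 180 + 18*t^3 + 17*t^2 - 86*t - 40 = 112*d^3 - 690*d^2 + 1028*d + 18*t^3 + t^2*(-50*d - 5) + t*(-116*d^2 + 845*d - 1082) - 240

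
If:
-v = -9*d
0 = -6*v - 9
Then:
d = -1/6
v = -3/2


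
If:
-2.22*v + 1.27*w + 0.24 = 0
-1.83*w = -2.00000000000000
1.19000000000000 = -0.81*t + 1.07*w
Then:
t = -0.03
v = 0.73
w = 1.09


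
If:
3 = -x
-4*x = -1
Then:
No Solution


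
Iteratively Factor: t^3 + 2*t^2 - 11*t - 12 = (t + 4)*(t^2 - 2*t - 3) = (t + 1)*(t + 4)*(t - 3)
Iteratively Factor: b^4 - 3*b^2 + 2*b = (b + 2)*(b^3 - 2*b^2 + b) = (b - 1)*(b + 2)*(b^2 - b) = (b - 1)^2*(b + 2)*(b)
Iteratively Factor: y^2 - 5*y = (y)*(y - 5)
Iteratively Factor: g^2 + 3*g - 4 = (g - 1)*(g + 4)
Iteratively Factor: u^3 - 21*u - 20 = (u + 4)*(u^2 - 4*u - 5) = (u + 1)*(u + 4)*(u - 5)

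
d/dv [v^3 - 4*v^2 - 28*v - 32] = 3*v^2 - 8*v - 28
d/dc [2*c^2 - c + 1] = 4*c - 1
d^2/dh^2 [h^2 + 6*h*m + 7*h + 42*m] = 2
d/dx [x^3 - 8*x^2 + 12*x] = 3*x^2 - 16*x + 12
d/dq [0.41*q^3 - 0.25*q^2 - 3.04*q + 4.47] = 1.23*q^2 - 0.5*q - 3.04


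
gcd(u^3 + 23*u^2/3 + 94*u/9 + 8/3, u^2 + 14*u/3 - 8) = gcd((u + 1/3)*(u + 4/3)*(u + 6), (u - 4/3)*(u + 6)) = u + 6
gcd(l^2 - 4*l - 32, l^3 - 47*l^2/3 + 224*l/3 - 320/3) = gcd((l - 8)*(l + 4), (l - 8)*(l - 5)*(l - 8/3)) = l - 8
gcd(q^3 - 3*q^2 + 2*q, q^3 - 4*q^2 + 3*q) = q^2 - q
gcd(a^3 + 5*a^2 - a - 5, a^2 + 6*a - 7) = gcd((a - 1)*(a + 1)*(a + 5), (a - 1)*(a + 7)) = a - 1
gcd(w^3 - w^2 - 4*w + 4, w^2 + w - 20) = 1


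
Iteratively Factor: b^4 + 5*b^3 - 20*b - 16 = (b - 2)*(b^3 + 7*b^2 + 14*b + 8) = (b - 2)*(b + 1)*(b^2 + 6*b + 8) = (b - 2)*(b + 1)*(b + 2)*(b + 4)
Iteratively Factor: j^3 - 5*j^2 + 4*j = (j)*(j^2 - 5*j + 4) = j*(j - 4)*(j - 1)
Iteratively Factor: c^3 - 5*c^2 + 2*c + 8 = (c - 2)*(c^2 - 3*c - 4) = (c - 4)*(c - 2)*(c + 1)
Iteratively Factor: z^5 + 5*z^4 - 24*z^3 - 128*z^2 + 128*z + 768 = (z - 4)*(z^4 + 9*z^3 + 12*z^2 - 80*z - 192) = (z - 4)*(z + 4)*(z^3 + 5*z^2 - 8*z - 48) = (z - 4)*(z + 4)^2*(z^2 + z - 12) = (z - 4)*(z + 4)^3*(z - 3)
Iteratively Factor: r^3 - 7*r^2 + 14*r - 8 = (r - 4)*(r^2 - 3*r + 2) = (r - 4)*(r - 1)*(r - 2)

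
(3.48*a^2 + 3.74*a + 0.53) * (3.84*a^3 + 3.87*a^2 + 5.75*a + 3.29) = 13.3632*a^5 + 27.8292*a^4 + 36.519*a^3 + 35.0053*a^2 + 15.3521*a + 1.7437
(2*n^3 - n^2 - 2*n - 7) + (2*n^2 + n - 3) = 2*n^3 + n^2 - n - 10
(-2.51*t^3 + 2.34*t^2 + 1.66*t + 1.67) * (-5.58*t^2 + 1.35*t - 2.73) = 14.0058*t^5 - 16.4457*t^4 + 0.748499999999998*t^3 - 13.4658*t^2 - 2.2773*t - 4.5591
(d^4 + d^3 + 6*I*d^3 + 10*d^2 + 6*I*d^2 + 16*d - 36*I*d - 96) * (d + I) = d^5 + d^4 + 7*I*d^4 + 4*d^3 + 7*I*d^3 + 10*d^2 - 26*I*d^2 - 60*d + 16*I*d - 96*I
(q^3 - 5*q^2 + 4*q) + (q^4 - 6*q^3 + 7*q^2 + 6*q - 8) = q^4 - 5*q^3 + 2*q^2 + 10*q - 8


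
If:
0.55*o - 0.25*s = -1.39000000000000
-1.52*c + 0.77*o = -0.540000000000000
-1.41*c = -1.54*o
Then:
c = 0.66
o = 0.61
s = 6.89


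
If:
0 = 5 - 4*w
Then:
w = 5/4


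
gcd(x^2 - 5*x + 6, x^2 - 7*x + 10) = x - 2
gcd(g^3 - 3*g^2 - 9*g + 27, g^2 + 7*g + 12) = g + 3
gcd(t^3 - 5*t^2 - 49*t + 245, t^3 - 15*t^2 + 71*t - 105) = t^2 - 12*t + 35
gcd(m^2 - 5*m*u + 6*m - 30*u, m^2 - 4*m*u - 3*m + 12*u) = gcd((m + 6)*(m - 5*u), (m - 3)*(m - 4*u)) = 1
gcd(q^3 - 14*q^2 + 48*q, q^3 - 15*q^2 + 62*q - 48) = q^2 - 14*q + 48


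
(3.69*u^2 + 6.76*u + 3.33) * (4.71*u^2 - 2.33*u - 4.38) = 17.3799*u^4 + 23.2419*u^3 - 16.2287*u^2 - 37.3677*u - 14.5854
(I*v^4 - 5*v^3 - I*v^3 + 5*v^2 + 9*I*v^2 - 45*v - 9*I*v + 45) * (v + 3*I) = I*v^5 - 8*v^4 - I*v^4 + 8*v^3 - 6*I*v^3 - 72*v^2 + 6*I*v^2 + 72*v - 135*I*v + 135*I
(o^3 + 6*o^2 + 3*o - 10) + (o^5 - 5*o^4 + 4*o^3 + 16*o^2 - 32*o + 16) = o^5 - 5*o^4 + 5*o^3 + 22*o^2 - 29*o + 6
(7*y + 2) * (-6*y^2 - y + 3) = -42*y^3 - 19*y^2 + 19*y + 6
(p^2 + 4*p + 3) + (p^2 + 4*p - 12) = 2*p^2 + 8*p - 9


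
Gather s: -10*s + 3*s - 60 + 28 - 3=-7*s - 35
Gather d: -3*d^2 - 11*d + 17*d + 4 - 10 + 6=-3*d^2 + 6*d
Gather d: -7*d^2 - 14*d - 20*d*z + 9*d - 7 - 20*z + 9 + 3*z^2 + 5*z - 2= -7*d^2 + d*(-20*z - 5) + 3*z^2 - 15*z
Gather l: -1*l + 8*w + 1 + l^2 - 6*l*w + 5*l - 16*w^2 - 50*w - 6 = l^2 + l*(4 - 6*w) - 16*w^2 - 42*w - 5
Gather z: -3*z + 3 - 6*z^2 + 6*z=-6*z^2 + 3*z + 3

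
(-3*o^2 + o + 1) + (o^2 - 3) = -2*o^2 + o - 2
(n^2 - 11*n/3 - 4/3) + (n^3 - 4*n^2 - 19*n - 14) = n^3 - 3*n^2 - 68*n/3 - 46/3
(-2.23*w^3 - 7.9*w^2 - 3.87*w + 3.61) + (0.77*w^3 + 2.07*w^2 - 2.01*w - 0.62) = -1.46*w^3 - 5.83*w^2 - 5.88*w + 2.99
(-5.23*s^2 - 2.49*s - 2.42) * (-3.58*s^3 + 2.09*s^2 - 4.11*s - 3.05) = 18.7234*s^5 - 2.0165*s^4 + 24.9548*s^3 + 21.1276*s^2 + 17.5407*s + 7.381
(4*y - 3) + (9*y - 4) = 13*y - 7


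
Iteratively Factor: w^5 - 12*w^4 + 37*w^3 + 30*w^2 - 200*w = (w - 4)*(w^4 - 8*w^3 + 5*w^2 + 50*w) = w*(w - 4)*(w^3 - 8*w^2 + 5*w + 50) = w*(w - 4)*(w + 2)*(w^2 - 10*w + 25) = w*(w - 5)*(w - 4)*(w + 2)*(w - 5)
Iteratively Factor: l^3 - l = (l)*(l^2 - 1) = l*(l + 1)*(l - 1)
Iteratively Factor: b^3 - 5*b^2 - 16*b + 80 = (b - 4)*(b^2 - b - 20) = (b - 5)*(b - 4)*(b + 4)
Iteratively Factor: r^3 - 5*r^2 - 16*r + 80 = (r - 5)*(r^2 - 16) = (r - 5)*(r + 4)*(r - 4)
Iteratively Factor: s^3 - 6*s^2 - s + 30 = (s + 2)*(s^2 - 8*s + 15) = (s - 3)*(s + 2)*(s - 5)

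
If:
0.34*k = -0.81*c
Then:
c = -0.419753086419753*k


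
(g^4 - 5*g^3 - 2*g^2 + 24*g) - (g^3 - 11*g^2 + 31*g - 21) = g^4 - 6*g^3 + 9*g^2 - 7*g + 21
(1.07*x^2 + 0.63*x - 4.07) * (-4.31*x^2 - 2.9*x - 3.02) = -4.6117*x^4 - 5.8183*x^3 + 12.4833*x^2 + 9.9004*x + 12.2914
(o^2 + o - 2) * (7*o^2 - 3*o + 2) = 7*o^4 + 4*o^3 - 15*o^2 + 8*o - 4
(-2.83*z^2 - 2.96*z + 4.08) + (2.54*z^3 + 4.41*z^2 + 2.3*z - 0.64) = 2.54*z^3 + 1.58*z^2 - 0.66*z + 3.44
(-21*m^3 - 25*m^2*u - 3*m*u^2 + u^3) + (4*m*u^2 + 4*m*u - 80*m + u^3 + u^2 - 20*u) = -21*m^3 - 25*m^2*u + m*u^2 + 4*m*u - 80*m + 2*u^3 + u^2 - 20*u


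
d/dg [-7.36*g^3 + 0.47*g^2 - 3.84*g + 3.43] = -22.08*g^2 + 0.94*g - 3.84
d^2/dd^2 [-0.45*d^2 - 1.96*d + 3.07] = -0.900000000000000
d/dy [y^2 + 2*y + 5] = 2*y + 2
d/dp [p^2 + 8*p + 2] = 2*p + 8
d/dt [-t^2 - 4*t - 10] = -2*t - 4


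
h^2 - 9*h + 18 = (h - 6)*(h - 3)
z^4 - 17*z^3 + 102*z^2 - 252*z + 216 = (z - 6)^2*(z - 3)*(z - 2)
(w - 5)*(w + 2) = w^2 - 3*w - 10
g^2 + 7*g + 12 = (g + 3)*(g + 4)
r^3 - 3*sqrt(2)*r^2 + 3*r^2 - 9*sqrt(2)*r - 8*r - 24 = (r + 3)*(r - 4*sqrt(2))*(r + sqrt(2))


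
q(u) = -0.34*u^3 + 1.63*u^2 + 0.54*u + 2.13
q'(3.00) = 1.14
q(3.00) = 9.24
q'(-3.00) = -18.42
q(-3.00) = 24.36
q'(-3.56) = -23.99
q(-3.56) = 36.21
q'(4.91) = -8.04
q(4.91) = 3.83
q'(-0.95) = -3.48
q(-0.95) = 3.38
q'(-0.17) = -0.04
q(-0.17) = 2.09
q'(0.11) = 0.89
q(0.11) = 2.21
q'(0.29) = 1.40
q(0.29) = 2.42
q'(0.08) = 0.79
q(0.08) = 2.18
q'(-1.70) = -7.95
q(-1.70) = 7.59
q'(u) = -1.02*u^2 + 3.26*u + 0.54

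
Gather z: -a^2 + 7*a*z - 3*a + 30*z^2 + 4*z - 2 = -a^2 - 3*a + 30*z^2 + z*(7*a + 4) - 2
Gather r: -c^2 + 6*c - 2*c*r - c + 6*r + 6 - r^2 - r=-c^2 + 5*c - r^2 + r*(5 - 2*c) + 6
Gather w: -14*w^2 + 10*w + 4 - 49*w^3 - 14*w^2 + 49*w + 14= -49*w^3 - 28*w^2 + 59*w + 18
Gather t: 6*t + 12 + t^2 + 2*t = t^2 + 8*t + 12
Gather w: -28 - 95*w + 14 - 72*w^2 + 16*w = -72*w^2 - 79*w - 14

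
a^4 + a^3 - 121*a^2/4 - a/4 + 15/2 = (a - 5)*(a - 1/2)*(a + 1/2)*(a + 6)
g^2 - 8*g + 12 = (g - 6)*(g - 2)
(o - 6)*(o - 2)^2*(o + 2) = o^4 - 8*o^3 + 8*o^2 + 32*o - 48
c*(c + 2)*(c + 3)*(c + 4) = c^4 + 9*c^3 + 26*c^2 + 24*c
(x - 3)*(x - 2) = x^2 - 5*x + 6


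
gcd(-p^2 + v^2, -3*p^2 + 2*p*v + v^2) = p - v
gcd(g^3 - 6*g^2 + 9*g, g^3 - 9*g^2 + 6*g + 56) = 1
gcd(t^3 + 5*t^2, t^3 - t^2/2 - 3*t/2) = t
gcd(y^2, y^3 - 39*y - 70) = 1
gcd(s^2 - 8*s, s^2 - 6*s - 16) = s - 8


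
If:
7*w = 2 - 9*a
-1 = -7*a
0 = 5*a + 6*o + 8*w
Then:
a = 1/7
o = -25/98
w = 5/49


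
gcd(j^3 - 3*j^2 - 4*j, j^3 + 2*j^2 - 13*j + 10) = 1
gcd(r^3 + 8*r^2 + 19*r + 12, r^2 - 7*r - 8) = r + 1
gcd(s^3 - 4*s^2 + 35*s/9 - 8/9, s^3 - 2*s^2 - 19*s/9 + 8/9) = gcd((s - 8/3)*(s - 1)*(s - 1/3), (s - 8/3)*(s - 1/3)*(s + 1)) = s^2 - 3*s + 8/9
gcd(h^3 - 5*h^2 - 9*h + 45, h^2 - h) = 1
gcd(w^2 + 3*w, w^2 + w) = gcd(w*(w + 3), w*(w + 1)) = w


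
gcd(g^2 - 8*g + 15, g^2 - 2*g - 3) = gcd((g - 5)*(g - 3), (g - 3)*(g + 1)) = g - 3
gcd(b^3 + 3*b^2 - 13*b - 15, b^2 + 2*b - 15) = b^2 + 2*b - 15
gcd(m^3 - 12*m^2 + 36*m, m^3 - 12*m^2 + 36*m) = m^3 - 12*m^2 + 36*m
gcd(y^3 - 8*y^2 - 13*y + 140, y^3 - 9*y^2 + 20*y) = y - 5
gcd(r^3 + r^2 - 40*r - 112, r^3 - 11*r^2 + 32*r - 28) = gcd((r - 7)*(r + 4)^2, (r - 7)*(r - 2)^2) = r - 7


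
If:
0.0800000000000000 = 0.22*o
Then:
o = 0.36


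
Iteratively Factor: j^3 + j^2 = (j)*(j^2 + j) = j^2*(j + 1)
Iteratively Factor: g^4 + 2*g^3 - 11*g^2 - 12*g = (g + 1)*(g^3 + g^2 - 12*g) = g*(g + 1)*(g^2 + g - 12) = g*(g - 3)*(g + 1)*(g + 4)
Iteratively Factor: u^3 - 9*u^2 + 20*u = (u - 4)*(u^2 - 5*u) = (u - 5)*(u - 4)*(u)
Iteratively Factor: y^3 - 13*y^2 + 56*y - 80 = (y - 4)*(y^2 - 9*y + 20) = (y - 5)*(y - 4)*(y - 4)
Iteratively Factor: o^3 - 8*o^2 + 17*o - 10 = (o - 1)*(o^2 - 7*o + 10) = (o - 2)*(o - 1)*(o - 5)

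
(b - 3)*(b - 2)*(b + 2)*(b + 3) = b^4 - 13*b^2 + 36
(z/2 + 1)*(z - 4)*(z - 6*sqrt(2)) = z^3/2 - 3*sqrt(2)*z^2 - z^2 - 4*z + 6*sqrt(2)*z + 24*sqrt(2)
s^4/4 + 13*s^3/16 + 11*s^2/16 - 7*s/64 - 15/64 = (s/4 + 1/4)*(s - 1/2)*(s + 5/4)*(s + 3/2)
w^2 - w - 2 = (w - 2)*(w + 1)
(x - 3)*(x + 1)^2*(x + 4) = x^4 + 3*x^3 - 9*x^2 - 23*x - 12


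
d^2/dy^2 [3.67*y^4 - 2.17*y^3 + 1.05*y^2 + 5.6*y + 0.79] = 44.04*y^2 - 13.02*y + 2.1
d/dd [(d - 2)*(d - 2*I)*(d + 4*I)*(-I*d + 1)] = -4*I*d^3 + d^2*(9 + 6*I) + 12*d*(-1 - I) + 8 + 12*I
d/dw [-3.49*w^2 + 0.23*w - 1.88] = 0.23 - 6.98*w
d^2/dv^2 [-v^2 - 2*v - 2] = -2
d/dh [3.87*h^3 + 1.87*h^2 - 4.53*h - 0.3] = 11.61*h^2 + 3.74*h - 4.53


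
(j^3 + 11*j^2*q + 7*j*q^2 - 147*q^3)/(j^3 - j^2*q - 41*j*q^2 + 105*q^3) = (-j - 7*q)/(-j + 5*q)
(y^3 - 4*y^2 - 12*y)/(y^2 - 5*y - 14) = y*(y - 6)/(y - 7)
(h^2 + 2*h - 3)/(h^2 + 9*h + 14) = (h^2 + 2*h - 3)/(h^2 + 9*h + 14)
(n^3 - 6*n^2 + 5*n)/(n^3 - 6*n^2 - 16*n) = (-n^2 + 6*n - 5)/(-n^2 + 6*n + 16)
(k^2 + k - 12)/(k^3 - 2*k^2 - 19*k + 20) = (k - 3)/(k^2 - 6*k + 5)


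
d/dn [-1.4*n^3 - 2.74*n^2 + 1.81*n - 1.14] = -4.2*n^2 - 5.48*n + 1.81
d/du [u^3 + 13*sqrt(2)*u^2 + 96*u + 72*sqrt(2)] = 3*u^2 + 26*sqrt(2)*u + 96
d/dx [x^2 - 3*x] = 2*x - 3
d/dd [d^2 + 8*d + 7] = 2*d + 8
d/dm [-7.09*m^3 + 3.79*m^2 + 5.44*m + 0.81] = -21.27*m^2 + 7.58*m + 5.44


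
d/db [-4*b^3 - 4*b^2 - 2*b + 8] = -12*b^2 - 8*b - 2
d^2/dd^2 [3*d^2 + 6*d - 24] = 6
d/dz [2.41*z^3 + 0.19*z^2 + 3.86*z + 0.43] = 7.23*z^2 + 0.38*z + 3.86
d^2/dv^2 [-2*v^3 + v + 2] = -12*v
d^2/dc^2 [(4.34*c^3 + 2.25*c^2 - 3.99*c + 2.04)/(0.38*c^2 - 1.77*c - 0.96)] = (8.88178419700125e-16*c^5 + 32.234424*c^3 + 50.939424*c^2 + 7.032528*c + 31.977432)/(0.054872*c^6 - 0.766764*c^5 + 3.155634*c^4 - 1.671057*c^3 - 7.972128*c^2 - 4.893696*c - 0.884736)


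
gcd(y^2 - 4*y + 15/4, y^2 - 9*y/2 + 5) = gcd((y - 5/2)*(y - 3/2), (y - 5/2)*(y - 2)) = y - 5/2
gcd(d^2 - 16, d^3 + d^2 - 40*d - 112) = d + 4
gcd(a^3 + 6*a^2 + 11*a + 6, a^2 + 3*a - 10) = 1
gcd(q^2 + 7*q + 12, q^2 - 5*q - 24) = q + 3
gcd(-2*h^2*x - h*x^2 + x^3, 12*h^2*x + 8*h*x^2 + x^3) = x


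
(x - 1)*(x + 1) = x^2 - 1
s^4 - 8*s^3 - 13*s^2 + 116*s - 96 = (s - 8)*(s - 3)*(s - 1)*(s + 4)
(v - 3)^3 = v^3 - 9*v^2 + 27*v - 27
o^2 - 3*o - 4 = (o - 4)*(o + 1)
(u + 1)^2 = u^2 + 2*u + 1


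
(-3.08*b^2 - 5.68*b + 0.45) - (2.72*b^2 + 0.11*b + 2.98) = -5.8*b^2 - 5.79*b - 2.53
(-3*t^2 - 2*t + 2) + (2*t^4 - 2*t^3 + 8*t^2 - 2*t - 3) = 2*t^4 - 2*t^3 + 5*t^2 - 4*t - 1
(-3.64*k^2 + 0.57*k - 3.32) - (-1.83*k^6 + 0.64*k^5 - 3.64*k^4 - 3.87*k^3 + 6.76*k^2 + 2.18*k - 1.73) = 1.83*k^6 - 0.64*k^5 + 3.64*k^4 + 3.87*k^3 - 10.4*k^2 - 1.61*k - 1.59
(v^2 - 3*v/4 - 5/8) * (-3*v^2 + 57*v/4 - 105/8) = -3*v^4 + 33*v^3/2 - 351*v^2/16 + 15*v/16 + 525/64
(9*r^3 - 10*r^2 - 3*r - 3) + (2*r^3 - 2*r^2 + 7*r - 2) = 11*r^3 - 12*r^2 + 4*r - 5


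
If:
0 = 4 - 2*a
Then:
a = 2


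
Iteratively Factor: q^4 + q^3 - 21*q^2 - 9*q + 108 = (q + 3)*(q^3 - 2*q^2 - 15*q + 36) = (q - 3)*(q + 3)*(q^2 + q - 12) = (q - 3)^2*(q + 3)*(q + 4)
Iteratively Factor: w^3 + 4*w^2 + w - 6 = (w + 3)*(w^2 + w - 2) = (w - 1)*(w + 3)*(w + 2)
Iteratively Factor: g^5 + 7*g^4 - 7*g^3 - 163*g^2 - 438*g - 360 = (g + 3)*(g^4 + 4*g^3 - 19*g^2 - 106*g - 120) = (g + 3)^2*(g^3 + g^2 - 22*g - 40) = (g - 5)*(g + 3)^2*(g^2 + 6*g + 8) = (g - 5)*(g + 3)^2*(g + 4)*(g + 2)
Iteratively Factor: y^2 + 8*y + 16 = (y + 4)*(y + 4)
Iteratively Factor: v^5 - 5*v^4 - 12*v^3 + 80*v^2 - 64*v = (v)*(v^4 - 5*v^3 - 12*v^2 + 80*v - 64) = v*(v - 4)*(v^3 - v^2 - 16*v + 16) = v*(v - 4)*(v + 4)*(v^2 - 5*v + 4) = v*(v - 4)^2*(v + 4)*(v - 1)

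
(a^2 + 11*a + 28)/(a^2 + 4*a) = (a + 7)/a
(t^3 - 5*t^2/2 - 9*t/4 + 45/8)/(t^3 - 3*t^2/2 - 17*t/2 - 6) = (t^2 - 4*t + 15/4)/(t^2 - 3*t - 4)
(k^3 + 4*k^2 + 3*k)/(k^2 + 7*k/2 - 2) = 2*k*(k^2 + 4*k + 3)/(2*k^2 + 7*k - 4)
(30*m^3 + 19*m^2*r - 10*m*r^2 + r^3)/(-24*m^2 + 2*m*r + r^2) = (30*m^3 + 19*m^2*r - 10*m*r^2 + r^3)/(-24*m^2 + 2*m*r + r^2)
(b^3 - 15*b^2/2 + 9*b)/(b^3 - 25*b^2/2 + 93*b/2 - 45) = b/(b - 5)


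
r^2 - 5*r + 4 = (r - 4)*(r - 1)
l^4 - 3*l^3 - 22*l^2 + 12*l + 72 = (l - 6)*(l - 2)*(l + 2)*(l + 3)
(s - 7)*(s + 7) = s^2 - 49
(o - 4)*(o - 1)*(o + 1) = o^3 - 4*o^2 - o + 4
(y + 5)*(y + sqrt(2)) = y^2 + sqrt(2)*y + 5*y + 5*sqrt(2)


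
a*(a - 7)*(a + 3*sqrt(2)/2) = a^3 - 7*a^2 + 3*sqrt(2)*a^2/2 - 21*sqrt(2)*a/2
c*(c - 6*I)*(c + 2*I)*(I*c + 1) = I*c^4 + 5*c^3 + 8*I*c^2 + 12*c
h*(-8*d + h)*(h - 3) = -8*d*h^2 + 24*d*h + h^3 - 3*h^2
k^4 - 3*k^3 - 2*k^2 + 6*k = k*(k - 3)*(k - sqrt(2))*(k + sqrt(2))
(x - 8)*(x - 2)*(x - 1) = x^3 - 11*x^2 + 26*x - 16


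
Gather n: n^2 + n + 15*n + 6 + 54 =n^2 + 16*n + 60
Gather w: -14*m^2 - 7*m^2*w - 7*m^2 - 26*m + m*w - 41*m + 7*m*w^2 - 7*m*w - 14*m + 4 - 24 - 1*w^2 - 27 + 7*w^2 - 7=-21*m^2 - 81*m + w^2*(7*m + 6) + w*(-7*m^2 - 6*m) - 54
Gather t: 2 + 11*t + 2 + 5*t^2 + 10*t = 5*t^2 + 21*t + 4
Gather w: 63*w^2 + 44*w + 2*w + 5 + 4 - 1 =63*w^2 + 46*w + 8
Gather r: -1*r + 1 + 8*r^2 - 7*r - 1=8*r^2 - 8*r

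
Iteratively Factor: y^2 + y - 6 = (y + 3)*(y - 2)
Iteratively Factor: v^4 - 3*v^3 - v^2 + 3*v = (v - 1)*(v^3 - 2*v^2 - 3*v) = v*(v - 1)*(v^2 - 2*v - 3) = v*(v - 3)*(v - 1)*(v + 1)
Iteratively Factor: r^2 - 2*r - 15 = (r - 5)*(r + 3)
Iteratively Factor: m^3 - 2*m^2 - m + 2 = (m - 2)*(m^2 - 1) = (m - 2)*(m + 1)*(m - 1)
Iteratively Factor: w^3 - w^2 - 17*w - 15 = (w - 5)*(w^2 + 4*w + 3) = (w - 5)*(w + 3)*(w + 1)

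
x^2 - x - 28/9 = (x - 7/3)*(x + 4/3)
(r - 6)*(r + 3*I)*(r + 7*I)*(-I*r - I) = -I*r^4 + 10*r^3 + 5*I*r^3 - 50*r^2 + 27*I*r^2 - 60*r - 105*I*r - 126*I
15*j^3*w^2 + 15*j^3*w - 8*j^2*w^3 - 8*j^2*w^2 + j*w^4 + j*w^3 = w*(-5*j + w)*(-3*j + w)*(j*w + j)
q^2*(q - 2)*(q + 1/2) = q^4 - 3*q^3/2 - q^2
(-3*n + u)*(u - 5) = -3*n*u + 15*n + u^2 - 5*u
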